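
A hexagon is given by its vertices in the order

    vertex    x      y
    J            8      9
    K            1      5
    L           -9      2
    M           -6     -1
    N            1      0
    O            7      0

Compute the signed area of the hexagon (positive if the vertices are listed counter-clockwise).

81.5

Σ = (31) + (47) + (21) + (1) + (0) + (63) = 163
Signed area = Σ/2 = 81.5 (positive ⇒ counter-clockwise traversal).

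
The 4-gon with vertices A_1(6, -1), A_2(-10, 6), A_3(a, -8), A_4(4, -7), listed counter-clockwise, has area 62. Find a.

The doubled signed area Σ (x_i y_{i+1} − x_{i+1} y_i) is linear in a.
With a=0 it equals 176; the coefficient of a is -13 (from the two edges through A_3).
So -13·a + 176 = 2·62 = 124 ⇒ a = 4.

4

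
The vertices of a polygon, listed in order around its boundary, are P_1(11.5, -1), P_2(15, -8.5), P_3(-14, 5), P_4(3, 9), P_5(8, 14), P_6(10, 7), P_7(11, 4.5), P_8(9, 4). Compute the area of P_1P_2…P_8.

232.625

Cross-terms: -82.75, -44, -141, -30, -84, -32, 3.5, -55  ⇒  Σ = -465.25
Area = |Σ|/2 = 232.625.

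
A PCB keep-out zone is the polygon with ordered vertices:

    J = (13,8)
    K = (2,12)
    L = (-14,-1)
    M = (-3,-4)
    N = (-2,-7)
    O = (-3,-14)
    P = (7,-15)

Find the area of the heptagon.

J→K: (13)(12) − (2)(8) = 140
K→L: (2)(-1) − (-14)(12) = 166
L→M: (-14)(-4) − (-3)(-1) = 53
M→N: (-3)(-7) − (-2)(-4) = 13
N→O: (-2)(-14) − (-3)(-7) = 7
O→P: (-3)(-15) − (7)(-14) = 143
P→J: (7)(8) − (13)(-15) = 251
Σ = 773
Area = |Σ|/2 = 386.5.

386.5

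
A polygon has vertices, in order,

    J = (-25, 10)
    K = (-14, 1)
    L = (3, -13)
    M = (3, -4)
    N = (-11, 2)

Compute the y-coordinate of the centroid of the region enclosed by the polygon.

Apply the surveyor's formula. First the cross-terms c_i = x_i·y_{i+1} − x_{i+1}·y_i:
  115, 179, 27, -38, -60  ⇒  2A = 223, A = 111.5.
Then Σ (y_i + y_{i+1})·c_i = -1986, so ȳ = -1986 / (6·111.5) = -662/223.

-662/223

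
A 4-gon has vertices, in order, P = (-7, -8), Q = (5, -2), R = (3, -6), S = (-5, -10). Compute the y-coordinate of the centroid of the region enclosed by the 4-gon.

-6.4

Apply Gauss's area formula. First the cross-terms c_i = x_i·y_{i+1} − x_{i+1}·y_i:
  54, -24, -60, -30  ⇒  2A = -60, A = -30.
Then Σ (y_i + y_{i+1})·c_i = 1152, so ȳ = 1152 / (6·(-30)) = -6.4.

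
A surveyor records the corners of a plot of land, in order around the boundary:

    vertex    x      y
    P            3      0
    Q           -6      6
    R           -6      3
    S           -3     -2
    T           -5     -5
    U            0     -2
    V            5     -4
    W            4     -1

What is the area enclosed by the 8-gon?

Apply Gauss's area formula: 2A = Σ (x_i·y_{i+1} − x_{i+1}·y_i), indices taken mod 8.
Σ = (18) + (18) + (21) + (5) + (10) + (10) + (11) + (3) = 96
Area = |Σ|/2 = 48.

48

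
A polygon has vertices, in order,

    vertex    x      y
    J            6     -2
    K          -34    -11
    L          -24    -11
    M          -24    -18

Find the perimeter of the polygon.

|JK| = √((-40)² + (-9)²) = √1681 = 41
|KL| = √((10)² + (0)²) = √100 = 10
|LM| = √((0)² + (-7)²) = √49 = 7
|MJ| = √((30)² + (16)²) = √1156 = 34
Perimeter = 41 + 10 + 7 + 34 = 92.

92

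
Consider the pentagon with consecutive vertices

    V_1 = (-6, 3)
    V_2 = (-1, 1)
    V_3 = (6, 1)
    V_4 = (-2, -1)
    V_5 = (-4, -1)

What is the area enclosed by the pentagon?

Apply Gauss's area formula: 2A = Σ (x_i·y_{i+1} − x_{i+1}·y_i), indices taken mod 5.
Σ = (-3) + (-7) + (-4) + (-2) + (-18) = -34
Area = |Σ|/2 = 17.

17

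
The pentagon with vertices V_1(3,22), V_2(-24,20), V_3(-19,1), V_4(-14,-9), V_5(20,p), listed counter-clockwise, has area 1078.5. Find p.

Write out the shoelace sum; only the two edges meeting at V_5 involve p:
2·Area = [((-14)·p − 20·(-9)) + (20·22 − 3·p)] + 1129
       = -17·p + 1749 = 2157
⇒ p = -24.

-24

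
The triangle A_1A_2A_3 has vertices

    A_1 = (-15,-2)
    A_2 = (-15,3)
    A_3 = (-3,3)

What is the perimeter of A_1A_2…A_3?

|A_1A_2| = √((0)² + (5)²) = √25 = 5
|A_2A_3| = √((12)² + (0)²) = √144 = 12
|A_3A_1| = √((-12)² + (-5)²) = √169 = 13
Perimeter = 5 + 12 + 13 = 30.

30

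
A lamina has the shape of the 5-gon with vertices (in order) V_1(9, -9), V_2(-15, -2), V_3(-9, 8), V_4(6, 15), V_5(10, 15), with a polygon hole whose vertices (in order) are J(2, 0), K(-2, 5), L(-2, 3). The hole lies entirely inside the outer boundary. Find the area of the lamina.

375.5

Outer boundary:
Σ = (-153) + (-138) + (-183) + (-60) + (-225) = -759
Area = |Σ|/2 = 379.5.
Hole:
Cross-terms: 10, 4, -6  ⇒  Σ = 8
Area = |Σ|/2 = 4.
Net area = 379.5 − 4 = 375.5.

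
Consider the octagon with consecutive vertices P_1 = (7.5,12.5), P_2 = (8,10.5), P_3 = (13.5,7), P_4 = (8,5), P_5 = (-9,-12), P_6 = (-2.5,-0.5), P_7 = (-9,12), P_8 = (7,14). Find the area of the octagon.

217

Apply Gauss's area formula: 2A = Σ (x_i·y_{i+1} − x_{i+1}·y_i), indices taken mod 8.
P_1→P_2: (7.5)(10.5) − (8)(12.5) = -21.25
P_2→P_3: (8)(7) − (13.5)(10.5) = -85.75
P_3→P_4: (13.5)(5) − (8)(7) = 11.5
P_4→P_5: (8)(-12) − (-9)(5) = -51
P_5→P_6: (-9)(-0.5) − (-2.5)(-12) = -25.5
P_6→P_7: (-2.5)(12) − (-9)(-0.5) = -34.5
P_7→P_8: (-9)(14) − (7)(12) = -210
P_8→P_1: (7)(12.5) − (7.5)(14) = -17.5
Σ = -434
Area = |Σ|/2 = 217.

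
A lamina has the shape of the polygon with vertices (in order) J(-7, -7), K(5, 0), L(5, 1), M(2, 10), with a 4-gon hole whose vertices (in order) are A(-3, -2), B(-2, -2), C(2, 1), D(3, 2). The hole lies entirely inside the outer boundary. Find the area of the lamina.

69.5

Outer boundary:
Apply the shoelace (surveyor's) formula: 2A = Σ (x_i·y_{i+1} − x_{i+1}·y_i), indices taken mod 4.
J→K: (-7)(0) − (5)(-7) = 35
K→L: (5)(1) − (5)(0) = 5
L→M: (5)(10) − (2)(1) = 48
M→J: (2)(-7) − (-7)(10) = 56
Σ = 144
Area = |Σ|/2 = 72.
Hole:
Apply the shoelace formula: 2A = Σ (x_i·y_{i+1} − x_{i+1}·y_i), indices taken mod 4.
A→B: (-3)(-2) − (-2)(-2) = 2
B→C: (-2)(1) − (2)(-2) = 2
C→D: (2)(2) − (3)(1) = 1
D→A: (3)(-2) − (-3)(2) = 0
Σ = 5
Area = |Σ|/2 = 2.5.
Net area = 72 − 2.5 = 69.5.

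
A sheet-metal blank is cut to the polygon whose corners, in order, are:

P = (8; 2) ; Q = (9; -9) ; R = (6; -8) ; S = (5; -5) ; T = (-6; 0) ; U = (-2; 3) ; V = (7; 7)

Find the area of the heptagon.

Σ = (-90) + (-18) + (10) + (-30) + (-18) + (-35) + (-42) = -223
Area = |Σ|/2 = 111.5.

111.5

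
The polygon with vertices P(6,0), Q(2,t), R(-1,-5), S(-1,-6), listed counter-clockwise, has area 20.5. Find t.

2

Write out the shoelace sum; only the two edges meeting at Q involve t:
2·Area = [(6·t − 2·0) + (2·(-5) − (-1)·t)] + 37
       = 7·t + 27 = 41
⇒ t = 2.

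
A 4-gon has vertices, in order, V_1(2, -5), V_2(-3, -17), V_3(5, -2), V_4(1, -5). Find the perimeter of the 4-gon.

|V_1V_2| = √((-5)² + (-12)²) = √169 = 13
|V_2V_3| = √((8)² + (15)²) = √289 = 17
|V_3V_4| = √((-4)² + (-3)²) = √25 = 5
|V_4V_1| = √((1)² + (0)²) = √1 = 1
Perimeter = 13 + 17 + 5 + 1 = 36.

36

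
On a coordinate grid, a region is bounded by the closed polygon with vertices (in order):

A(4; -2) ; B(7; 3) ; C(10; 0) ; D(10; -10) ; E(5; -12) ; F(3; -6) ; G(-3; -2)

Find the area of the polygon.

89

Cross-terms: 26, -30, -100, -70, 6, -24, 14  ⇒  Σ = -178
Area = |Σ|/2 = 89.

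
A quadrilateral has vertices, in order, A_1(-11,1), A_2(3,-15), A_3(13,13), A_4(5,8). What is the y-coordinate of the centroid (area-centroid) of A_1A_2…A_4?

Apply the shoelace (surveyor's) formula. First the cross-terms c_i = x_i·y_{i+1} − x_{i+1}·y_i:
  162, 234, 39, 93  ⇒  2A = 528, A = 264.
Then Σ (y_i + y_{i+1})·c_i = -1080, so ȳ = -1080 / (6·264) = -15/22.

-15/22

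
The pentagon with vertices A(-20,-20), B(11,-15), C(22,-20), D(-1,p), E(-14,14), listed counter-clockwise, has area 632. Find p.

The doubled signed area Σ (x_i y_{i+1} − x_{i+1} y_i) is linear in p.
With p=0 it equals 1156; the coefficient of p is 36 (from the two edges through D).
So 36·p + 1156 = 2·632 = 1264 ⇒ p = 3.

3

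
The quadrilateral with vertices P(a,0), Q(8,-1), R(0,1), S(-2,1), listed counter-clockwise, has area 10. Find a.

Write out the shoelace sum; only the two edges meeting at P involve a:
2·Area = [((-2)·0 − a·1) + (a·(-1) − 8·0)] + 10
       = -2·a + 10 = 20
⇒ a = -5.

-5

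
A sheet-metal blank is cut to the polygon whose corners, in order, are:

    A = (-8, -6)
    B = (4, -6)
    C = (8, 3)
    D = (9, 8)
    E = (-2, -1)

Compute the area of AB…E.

Apply Gauss's area formula: 2A = Σ (x_i·y_{i+1} − x_{i+1}·y_i), indices taken mod 5.
Σ = (72) + (60) + (37) + (7) + (4) = 180
Area = |Σ|/2 = 90.

90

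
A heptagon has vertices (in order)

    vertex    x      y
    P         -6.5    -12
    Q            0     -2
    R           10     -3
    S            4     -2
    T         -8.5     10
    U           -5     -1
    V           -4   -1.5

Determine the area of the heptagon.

Σ = (13) + (20) + (-8) + (23) + (58.5) + (3.5) + (38.25) = 148.25
Area = |Σ|/2 = 74.125.

74.125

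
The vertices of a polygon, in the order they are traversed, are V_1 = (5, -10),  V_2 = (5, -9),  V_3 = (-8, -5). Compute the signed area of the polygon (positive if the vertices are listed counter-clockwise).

6.5

Apply Gauss's area formula: 2A = Σ (x_i·y_{i+1} − x_{i+1}·y_i), indices taken mod 3.
Σ = (5) + (-97) + (105) = 13
Signed area = Σ/2 = 6.5 (positive ⇒ counter-clockwise traversal).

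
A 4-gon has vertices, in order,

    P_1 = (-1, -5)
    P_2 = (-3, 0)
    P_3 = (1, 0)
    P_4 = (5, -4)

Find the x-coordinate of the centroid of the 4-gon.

Apply Gauss's area formula. First the cross-terms c_i = x_i·y_{i+1} − x_{i+1}·y_i:
  -15, 0, -4, -29  ⇒  2A = -48, A = -24.
Then Σ (x_i + x_{i+1})·c_i = -80, so x̄ = -80 / (6·(-24)) = 5/9.

5/9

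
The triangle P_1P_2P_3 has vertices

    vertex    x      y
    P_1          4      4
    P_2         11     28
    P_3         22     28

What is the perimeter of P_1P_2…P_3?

66

|P_1P_2| = √((7)² + (24)²) = √625 = 25
|P_2P_3| = √((11)² + (0)²) = √121 = 11
|P_3P_1| = √((-18)² + (-24)²) = √900 = 30
Perimeter = 25 + 11 + 30 = 66.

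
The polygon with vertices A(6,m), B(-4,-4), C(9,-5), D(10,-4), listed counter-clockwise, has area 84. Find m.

7

Write out the shoelace sum; only the two edges meeting at A involve m:
2·Area = [(10·m − 6·(-4)) + (6·(-4) − (-4)·m)] + 70
       = 14·m + 70 = 168
⇒ m = 7.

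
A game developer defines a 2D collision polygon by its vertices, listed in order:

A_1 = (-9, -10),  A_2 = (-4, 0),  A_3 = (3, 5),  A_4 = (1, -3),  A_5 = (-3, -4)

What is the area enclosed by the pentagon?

46.5

Apply the shoelace formula: 2A = Σ (x_i·y_{i+1} − x_{i+1}·y_i), indices taken mod 5.
A_1→A_2: (-9)(0) − (-4)(-10) = -40
A_2→A_3: (-4)(5) − (3)(0) = -20
A_3→A_4: (3)(-3) − (1)(5) = -14
A_4→A_5: (1)(-4) − (-3)(-3) = -13
A_5→A_1: (-3)(-10) − (-9)(-4) = -6
Σ = -93
Area = |Σ|/2 = 46.5.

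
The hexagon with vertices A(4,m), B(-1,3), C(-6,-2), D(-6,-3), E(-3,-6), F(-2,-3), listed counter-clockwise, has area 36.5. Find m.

1

Write out the shoelace sum; only the two edges meeting at A involve m:
2·Area = [((-2)·m − 4·(-3)) + (4·3 − (-1)·m)] + 50
       = -1·m + 74 = 73
⇒ m = 1.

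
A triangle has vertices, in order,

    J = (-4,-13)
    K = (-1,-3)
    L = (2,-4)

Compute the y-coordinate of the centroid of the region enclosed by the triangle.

-20/3

Apply Gauss's area formula. First the cross-terms c_i = x_i·y_{i+1} − x_{i+1}·y_i:
  -1, 10, -42  ⇒  2A = -33, A = -16.5.
Then Σ (y_i + y_{i+1})·c_i = 660, so ȳ = 660 / (6·(-16.5)) = -20/3.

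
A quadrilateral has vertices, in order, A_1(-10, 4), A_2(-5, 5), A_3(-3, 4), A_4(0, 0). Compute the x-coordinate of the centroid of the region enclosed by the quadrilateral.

Apply the surveyor's formula. First the cross-terms c_i = x_i·y_{i+1} − x_{i+1}·y_i:
  -30, -5, 0, 0  ⇒  2A = -35, A = -17.5.
Then Σ (x_i + x_{i+1})·c_i = 490, so x̄ = 490 / (6·(-17.5)) = -14/3.

-14/3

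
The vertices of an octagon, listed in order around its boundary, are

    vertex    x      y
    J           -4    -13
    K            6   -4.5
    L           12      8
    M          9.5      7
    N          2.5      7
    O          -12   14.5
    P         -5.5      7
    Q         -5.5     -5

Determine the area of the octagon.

Cross-terms: 96, 102, 8, 49, 120.25, -4.25, 66, 51.5  ⇒  Σ = 488.5
Area = |Σ|/2 = 244.25.

244.25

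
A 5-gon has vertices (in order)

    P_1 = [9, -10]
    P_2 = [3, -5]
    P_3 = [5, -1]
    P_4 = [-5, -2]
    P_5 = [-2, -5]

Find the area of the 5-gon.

39

Apply the shoelace formula: 2A = Σ (x_i·y_{i+1} − x_{i+1}·y_i), indices taken mod 5.
P_1→P_2: (9)(-5) − (3)(-10) = -15
P_2→P_3: (3)(-1) − (5)(-5) = 22
P_3→P_4: (5)(-2) − (-5)(-1) = -15
P_4→P_5: (-5)(-5) − (-2)(-2) = 21
P_5→P_1: (-2)(-10) − (9)(-5) = 65
Σ = 78
Area = |Σ|/2 = 39.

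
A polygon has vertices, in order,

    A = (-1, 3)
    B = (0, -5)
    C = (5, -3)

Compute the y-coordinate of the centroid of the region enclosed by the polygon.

-5/3

Apply the shoelace formula. First the cross-terms c_i = x_i·y_{i+1} − x_{i+1}·y_i:
  5, 25, 12  ⇒  2A = 42, A = 21.
Then Σ (y_i + y_{i+1})·c_i = -210, so ȳ = -210 / (6·21) = -5/3.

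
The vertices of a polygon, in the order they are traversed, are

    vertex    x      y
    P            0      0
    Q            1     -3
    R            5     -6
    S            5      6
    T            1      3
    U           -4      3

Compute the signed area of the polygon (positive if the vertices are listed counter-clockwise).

46.5

Apply the shoelace formula: 2A = Σ (x_i·y_{i+1} − x_{i+1}·y_i), indices taken mod 6.
Cross-terms: 0, 9, 60, 9, 15, 0  ⇒  Σ = 93
Signed area = Σ/2 = 46.5 (positive ⇒ counter-clockwise traversal).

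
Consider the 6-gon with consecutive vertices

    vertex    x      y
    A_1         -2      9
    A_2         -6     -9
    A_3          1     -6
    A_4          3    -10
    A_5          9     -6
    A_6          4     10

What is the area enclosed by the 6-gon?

183.5

Cross-terms: 72, 45, 8, 72, 114, 56  ⇒  Σ = 367
Area = |Σ|/2 = 183.5.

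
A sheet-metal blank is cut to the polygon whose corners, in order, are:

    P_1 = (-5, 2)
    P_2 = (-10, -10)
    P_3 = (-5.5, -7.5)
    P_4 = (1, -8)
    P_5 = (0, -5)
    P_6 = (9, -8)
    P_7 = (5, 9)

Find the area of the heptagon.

Apply the surveyor's formula: 2A = Σ (x_i·y_{i+1} − x_{i+1}·y_i), indices taken mod 7.
Σ = (70) + (20) + (51.5) + (-5) + (45) + (121) + (55) = 357.5
Area = |Σ|/2 = 178.75.

178.75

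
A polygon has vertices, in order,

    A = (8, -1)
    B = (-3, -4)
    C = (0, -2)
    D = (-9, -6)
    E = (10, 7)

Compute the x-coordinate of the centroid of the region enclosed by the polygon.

611/174

Apply the surveyor's formula. First the cross-terms c_i = x_i·y_{i+1} − x_{i+1}·y_i:
  -35, 6, -18, -3, -66  ⇒  2A = -116, A = -58.
Then Σ (x_i + x_{i+1})·c_i = -1222, so x̄ = -1222 / (6·(-58)) = 611/174.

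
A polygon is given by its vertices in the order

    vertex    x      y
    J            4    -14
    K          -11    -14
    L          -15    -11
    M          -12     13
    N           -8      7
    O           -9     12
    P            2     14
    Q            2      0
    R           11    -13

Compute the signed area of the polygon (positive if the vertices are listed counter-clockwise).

-472.5

Apply the shoelace formula: 2A = Σ (x_i·y_{i+1} − x_{i+1}·y_i), indices taken mod 9.
Σ = (-210) + (-89) + (-327) + (20) + (-33) + (-150) + (-28) + (-26) + (-102) = -945
Signed area = Σ/2 = -472.5 (negative ⇒ clockwise traversal).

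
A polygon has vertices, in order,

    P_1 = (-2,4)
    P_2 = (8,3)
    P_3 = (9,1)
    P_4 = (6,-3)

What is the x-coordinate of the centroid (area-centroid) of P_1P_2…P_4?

Apply the surveyor's formula. First the cross-terms c_i = x_i·y_{i+1} − x_{i+1}·y_i:
  -38, -19, -33, 18  ⇒  2A = -72, A = -36.
Then Σ (x_i + x_{i+1})·c_i = -974, so x̄ = -974 / (6·(-36)) = 487/108.

487/108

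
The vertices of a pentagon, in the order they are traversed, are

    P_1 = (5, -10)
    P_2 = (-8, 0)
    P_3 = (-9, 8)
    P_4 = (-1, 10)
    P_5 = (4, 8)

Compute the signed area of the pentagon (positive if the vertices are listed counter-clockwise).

-177

Apply the shoelace formula: 2A = Σ (x_i·y_{i+1} − x_{i+1}·y_i), indices taken mod 5.
Σ = (-80) + (-64) + (-82) + (-48) + (-80) = -354
Signed area = Σ/2 = -177 (negative ⇒ clockwise traversal).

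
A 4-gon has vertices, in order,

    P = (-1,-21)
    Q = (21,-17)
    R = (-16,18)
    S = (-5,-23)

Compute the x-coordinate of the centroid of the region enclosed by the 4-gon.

-35/276

Apply the surveyor's formula. First the cross-terms c_i = x_i·y_{i+1} − x_{i+1}·y_i:
  458, 106, 458, 82  ⇒  2A = 1104, A = 552.
Then Σ (x_i + x_{i+1})·c_i = -420, so x̄ = -420 / (6·552) = -35/276.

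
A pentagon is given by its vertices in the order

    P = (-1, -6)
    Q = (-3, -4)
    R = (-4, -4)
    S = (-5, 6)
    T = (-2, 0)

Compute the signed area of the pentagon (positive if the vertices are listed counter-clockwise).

-19

Apply the surveyor's formula: 2A = Σ (x_i·y_{i+1} − x_{i+1}·y_i), indices taken mod 5.
Σ = (-14) + (-4) + (-44) + (12) + (12) = -38
Signed area = Σ/2 = -19 (negative ⇒ clockwise traversal).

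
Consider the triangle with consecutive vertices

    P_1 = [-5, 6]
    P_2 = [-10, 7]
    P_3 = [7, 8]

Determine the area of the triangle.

Apply the shoelace (surveyor's) formula: 2A = Σ (x_i·y_{i+1} − x_{i+1}·y_i), indices taken mod 3.
Cross-terms: 25, -129, 82  ⇒  Σ = -22
Area = |Σ|/2 = 11.

11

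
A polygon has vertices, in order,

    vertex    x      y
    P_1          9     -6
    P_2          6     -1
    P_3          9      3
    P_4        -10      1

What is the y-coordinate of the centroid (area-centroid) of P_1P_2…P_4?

-13/24

Apply the shoelace formula. First the cross-terms c_i = x_i·y_{i+1} − x_{i+1}·y_i:
  27, 27, 39, 51  ⇒  2A = 144, A = 72.
Then Σ (y_i + y_{i+1})·c_i = -234, so ȳ = -234 / (6·72) = -13/24.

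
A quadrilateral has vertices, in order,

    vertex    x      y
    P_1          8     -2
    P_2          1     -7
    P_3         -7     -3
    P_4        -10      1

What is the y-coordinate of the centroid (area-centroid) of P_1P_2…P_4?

Apply the shoelace formula. First the cross-terms c_i = x_i·y_{i+1} − x_{i+1}·y_i:
  -54, -52, -37, 12  ⇒  2A = -131, A = -65.5.
Then Σ (y_i + y_{i+1})·c_i = 1068, so ȳ = 1068 / (6·(-65.5)) = -356/131.

-356/131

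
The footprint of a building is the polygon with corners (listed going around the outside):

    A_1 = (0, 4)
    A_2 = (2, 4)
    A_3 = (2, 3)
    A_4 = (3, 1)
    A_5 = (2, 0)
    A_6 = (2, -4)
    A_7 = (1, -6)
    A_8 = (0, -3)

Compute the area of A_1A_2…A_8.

19

Apply the shoelace (surveyor's) formula: 2A = Σ (x_i·y_{i+1} − x_{i+1}·y_i), indices taken mod 8.
Cross-terms: -8, -2, -7, -2, -8, -8, -3, 0  ⇒  Σ = -38
Area = |Σ|/2 = 19.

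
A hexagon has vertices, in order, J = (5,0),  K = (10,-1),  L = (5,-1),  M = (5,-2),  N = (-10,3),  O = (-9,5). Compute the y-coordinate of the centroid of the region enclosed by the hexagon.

Apply the shoelace (surveyor's) formula. First the cross-terms c_i = x_i·y_{i+1} − x_{i+1}·y_i:
  -5, -5, -5, -5, -23, -25  ⇒  2A = -68, A = -34.
Then Σ (y_i + y_{i+1})·c_i = -284, so ȳ = -284 / (6·(-34)) = 71/51.

71/51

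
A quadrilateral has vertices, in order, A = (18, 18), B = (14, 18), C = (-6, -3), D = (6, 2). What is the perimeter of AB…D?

|AB| = √((-4)² + (0)²) = √16 = 4
|BC| = √((-20)² + (-21)²) = √841 = 29
|CD| = √((12)² + (5)²) = √169 = 13
|DA| = √((12)² + (16)²) = √400 = 20
Perimeter = 4 + 29 + 13 + 20 = 66.

66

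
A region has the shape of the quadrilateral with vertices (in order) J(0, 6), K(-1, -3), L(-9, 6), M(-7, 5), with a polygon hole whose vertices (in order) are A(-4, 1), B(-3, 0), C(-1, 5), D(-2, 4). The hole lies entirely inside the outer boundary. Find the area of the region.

Outer boundary:
Apply Gauss's area formula: 2A = Σ (x_i·y_{i+1} − x_{i+1}·y_i), indices taken mod 4.
J→K: (0)(-3) − (-1)(6) = 6
K→L: (-1)(6) − (-9)(-3) = -33
L→M: (-9)(5) − (-7)(6) = -3
M→J: (-7)(6) − (0)(5) = -42
Σ = -72
Area = |Σ|/2 = 36.
Hole:
Σ = (3) + (-15) + (6) + (14) = 8
Area = |Σ|/2 = 4.
Net area = 36 − 4 = 32.

32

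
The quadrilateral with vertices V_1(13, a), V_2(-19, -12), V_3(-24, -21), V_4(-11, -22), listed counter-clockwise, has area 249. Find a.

-5

The doubled signed area Σ (x_i y_{i+1} − x_{i+1} y_i) is linear in a.
With a=0 it equals 538; the coefficient of a is 8 (from the two edges through V_1).
So 8·a + 538 = 2·249 = 498 ⇒ a = -5.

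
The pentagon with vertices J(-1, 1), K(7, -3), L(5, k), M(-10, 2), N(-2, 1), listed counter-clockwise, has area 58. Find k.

The doubled signed area Σ (x_i y_{i+1} − x_{i+1} y_i) is linear in k.
With k=0 it equals 14; the coefficient of k is 17 (from the two edges through L).
So 17·k + 14 = 2·58 = 116 ⇒ k = 6.

6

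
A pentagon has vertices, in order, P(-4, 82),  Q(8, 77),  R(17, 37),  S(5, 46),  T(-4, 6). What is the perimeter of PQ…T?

186

|PQ| = √((12)² + (-5)²) = √169 = 13
|QR| = √((9)² + (-40)²) = √1681 = 41
|RS| = √((-12)² + (9)²) = √225 = 15
|ST| = √((-9)² + (-40)²) = √1681 = 41
|TP| = √((0)² + (76)²) = √5776 = 76
Perimeter = 13 + 41 + 15 + 41 + 76 = 186.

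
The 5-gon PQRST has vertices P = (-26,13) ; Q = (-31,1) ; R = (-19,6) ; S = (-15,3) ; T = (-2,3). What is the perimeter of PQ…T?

70

|PQ| = √((-5)² + (-12)²) = √169 = 13
|QR| = √((12)² + (5)²) = √169 = 13
|RS| = √((4)² + (-3)²) = √25 = 5
|ST| = √((13)² + (0)²) = √169 = 13
|TP| = √((-24)² + (10)²) = √676 = 26
Perimeter = 13 + 13 + 5 + 13 + 26 = 70.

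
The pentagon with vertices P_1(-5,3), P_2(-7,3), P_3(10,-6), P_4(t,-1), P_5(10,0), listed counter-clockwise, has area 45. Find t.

Write out the shoelace sum; only the two edges meeting at P_4 involve t:
2·Area = [(10·(-1) − t·(-6)) + (t·0 − 10·(-1))] + 48
       = 6·t + 48 = 90
⇒ t = 7.

7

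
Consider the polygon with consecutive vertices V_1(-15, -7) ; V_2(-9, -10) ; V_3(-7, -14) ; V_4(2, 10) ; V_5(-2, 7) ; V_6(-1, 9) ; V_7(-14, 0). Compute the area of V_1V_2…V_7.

174

Apply Gauss's area formula: 2A = Σ (x_i·y_{i+1} − x_{i+1}·y_i), indices taken mod 7.
Σ = (87) + (56) + (-42) + (34) + (-11) + (126) + (98) = 348
Area = |Σ|/2 = 174.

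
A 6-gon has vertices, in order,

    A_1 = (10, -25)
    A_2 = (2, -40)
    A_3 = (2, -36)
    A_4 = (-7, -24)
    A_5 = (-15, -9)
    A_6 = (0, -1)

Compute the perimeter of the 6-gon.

96

|A_1A_2| = √((-8)² + (-15)²) = √289 = 17
|A_2A_3| = √((0)² + (4)²) = √16 = 4
|A_3A_4| = √((-9)² + (12)²) = √225 = 15
|A_4A_5| = √((-8)² + (15)²) = √289 = 17
|A_5A_6| = √((15)² + (8)²) = √289 = 17
|A_6A_1| = √((10)² + (-24)²) = √676 = 26
Perimeter = 17 + 4 + 15 + 17 + 17 + 26 = 96.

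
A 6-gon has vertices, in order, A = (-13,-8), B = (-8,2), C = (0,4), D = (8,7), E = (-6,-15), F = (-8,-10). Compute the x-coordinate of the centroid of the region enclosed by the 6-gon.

-660/179

Apply the surveyor's formula. First the cross-terms c_i = x_i·y_{i+1} − x_{i+1}·y_i:
  -90, -32, -32, -78, -60, -66  ⇒  2A = -358, A = -179.
Then Σ (x_i + x_{i+1})·c_i = 3960, so x̄ = 3960 / (6·(-179)) = -660/179.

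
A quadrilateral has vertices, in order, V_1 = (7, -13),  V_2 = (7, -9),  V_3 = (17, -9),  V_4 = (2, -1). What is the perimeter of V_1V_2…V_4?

|V_1V_2| = √((0)² + (4)²) = √16 = 4
|V_2V_3| = √((10)² + (0)²) = √100 = 10
|V_3V_4| = √((-15)² + (8)²) = √289 = 17
|V_4V_1| = √((5)² + (-12)²) = √169 = 13
Perimeter = 4 + 10 + 17 + 13 = 44.

44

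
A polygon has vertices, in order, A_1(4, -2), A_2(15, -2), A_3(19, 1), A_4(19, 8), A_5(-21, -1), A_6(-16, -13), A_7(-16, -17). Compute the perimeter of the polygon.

|A_1A_2| = √((11)² + (0)²) = √121 = 11
|A_2A_3| = √((4)² + (3)²) = √25 = 5
|A_3A_4| = √((0)² + (7)²) = √49 = 7
|A_4A_5| = √((-40)² + (-9)²) = √1681 = 41
|A_5A_6| = √((5)² + (-12)²) = √169 = 13
|A_6A_7| = √((0)² + (-4)²) = √16 = 4
|A_7A_1| = √((20)² + (15)²) = √625 = 25
Perimeter = 11 + 5 + 7 + 41 + 13 + 4 + 25 = 106.

106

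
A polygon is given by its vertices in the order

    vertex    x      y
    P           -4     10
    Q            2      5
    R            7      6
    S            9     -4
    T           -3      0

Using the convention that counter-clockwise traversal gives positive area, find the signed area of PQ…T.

Apply the shoelace formula: 2A = Σ (x_i·y_{i+1} − x_{i+1}·y_i), indices taken mod 5.
P→Q: (-4)(5) − (2)(10) = -40
Q→R: (2)(6) − (7)(5) = -23
R→S: (7)(-4) − (9)(6) = -82
S→T: (9)(0) − (-3)(-4) = -12
T→P: (-3)(10) − (-4)(0) = -30
Σ = -187
Signed area = Σ/2 = -93.5 (negative ⇒ clockwise traversal).

-93.5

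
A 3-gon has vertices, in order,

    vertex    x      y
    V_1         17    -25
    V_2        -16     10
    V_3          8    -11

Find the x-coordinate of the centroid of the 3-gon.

3

Apply the surveyor's formula. First the cross-terms c_i = x_i·y_{i+1} − x_{i+1}·y_i:
  -230, 96, -13  ⇒  2A = -147, A = -73.5.
Then Σ (x_i + x_{i+1})·c_i = -1323, so x̄ = -1323 / (6·(-73.5)) = 3.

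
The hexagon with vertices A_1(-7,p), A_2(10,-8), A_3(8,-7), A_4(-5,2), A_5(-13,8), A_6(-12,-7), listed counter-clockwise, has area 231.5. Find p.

Write out the shoelace sum; only the two edges meeting at A_1 involve p:
2·Area = [((-12)·p − (-7)·(-7)) + ((-7)·(-8) − 10·p)] + 148
       = -22·p + 155 = 463
⇒ p = -14.

-14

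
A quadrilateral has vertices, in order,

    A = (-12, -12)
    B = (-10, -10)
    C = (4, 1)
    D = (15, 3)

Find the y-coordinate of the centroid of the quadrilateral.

-26/9

Apply the shoelace formula. First the cross-terms c_i = x_i·y_{i+1} − x_{i+1}·y_i:
  0, 30, -3, -144  ⇒  2A = -117, A = -58.5.
Then Σ (y_i + y_{i+1})·c_i = 1014, so ȳ = 1014 / (6·(-58.5)) = -26/9.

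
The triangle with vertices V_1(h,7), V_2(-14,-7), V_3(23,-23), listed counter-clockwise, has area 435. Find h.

8

Write out the shoelace sum; only the two edges meeting at V_1 involve h:
2·Area = [(23·7 − h·(-23)) + (h·(-7) − (-14)·7)] + 483
       = 16·h + 742 = 870
⇒ h = 8.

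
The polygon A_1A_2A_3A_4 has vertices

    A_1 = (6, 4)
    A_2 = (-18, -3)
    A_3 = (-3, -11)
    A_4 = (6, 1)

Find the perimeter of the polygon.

|A_1A_2| = √((-24)² + (-7)²) = √625 = 25
|A_2A_3| = √((15)² + (-8)²) = √289 = 17
|A_3A_4| = √((9)² + (12)²) = √225 = 15
|A_4A_1| = √((0)² + (3)²) = √9 = 3
Perimeter = 25 + 17 + 15 + 3 = 60.

60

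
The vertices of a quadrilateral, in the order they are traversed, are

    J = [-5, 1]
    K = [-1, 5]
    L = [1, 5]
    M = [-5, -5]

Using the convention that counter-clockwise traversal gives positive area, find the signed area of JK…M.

-22

Apply Gauss's area formula: 2A = Σ (x_i·y_{i+1} − x_{i+1}·y_i), indices taken mod 4.
Σ = (-24) + (-10) + (20) + (-30) = -44
Signed area = Σ/2 = -22 (negative ⇒ clockwise traversal).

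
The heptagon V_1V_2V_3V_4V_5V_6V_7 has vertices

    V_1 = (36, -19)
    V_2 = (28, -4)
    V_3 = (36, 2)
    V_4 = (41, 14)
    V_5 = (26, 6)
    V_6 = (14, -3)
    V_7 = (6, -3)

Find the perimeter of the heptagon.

114

|V_1V_2| = √((-8)² + (15)²) = √289 = 17
|V_2V_3| = √((8)² + (6)²) = √100 = 10
|V_3V_4| = √((5)² + (12)²) = √169 = 13
|V_4V_5| = √((-15)² + (-8)²) = √289 = 17
|V_5V_6| = √((-12)² + (-9)²) = √225 = 15
|V_6V_7| = √((-8)² + (0)²) = √64 = 8
|V_7V_1| = √((30)² + (-16)²) = √1156 = 34
Perimeter = 17 + 10 + 13 + 17 + 15 + 8 + 34 = 114.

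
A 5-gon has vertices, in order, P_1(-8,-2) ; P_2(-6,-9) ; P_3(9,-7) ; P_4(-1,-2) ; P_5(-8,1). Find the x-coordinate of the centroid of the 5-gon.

Apply the surveyor's formula. First the cross-terms c_i = x_i·y_{i+1} − x_{i+1}·y_i:
  60, 123, -25, -17, 24  ⇒  2A = 165, A = 82.5.
Then Σ (x_i + x_{i+1})·c_i = -902, so x̄ = -902 / (6·82.5) = -82/45.

-82/45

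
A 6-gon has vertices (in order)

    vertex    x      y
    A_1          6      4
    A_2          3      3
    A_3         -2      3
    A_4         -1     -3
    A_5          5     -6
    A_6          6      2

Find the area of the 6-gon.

54.5

Σ = (6) + (15) + (9) + (21) + (46) + (12) = 109
Area = |Σ|/2 = 54.5.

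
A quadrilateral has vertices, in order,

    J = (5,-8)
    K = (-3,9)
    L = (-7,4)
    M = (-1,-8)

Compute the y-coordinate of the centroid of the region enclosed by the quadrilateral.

-0.6

Apply the shoelace formula. First the cross-terms c_i = x_i·y_{i+1} − x_{i+1}·y_i:
  21, 51, 60, 48  ⇒  2A = 180, A = 90.
Then Σ (y_i + y_{i+1})·c_i = -324, so ȳ = -324 / (6·90) = -0.6.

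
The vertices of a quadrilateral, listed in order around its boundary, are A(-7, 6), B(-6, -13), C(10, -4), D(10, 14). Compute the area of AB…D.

Apply the shoelace formula: 2A = Σ (x_i·y_{i+1} − x_{i+1}·y_i), indices taken mod 4.
A→B: (-7)(-13) − (-6)(6) = 127
B→C: (-6)(-4) − (10)(-13) = 154
C→D: (10)(14) − (10)(-4) = 180
D→A: (10)(6) − (-7)(14) = 158
Σ = 619
Area = |Σ|/2 = 309.5.

309.5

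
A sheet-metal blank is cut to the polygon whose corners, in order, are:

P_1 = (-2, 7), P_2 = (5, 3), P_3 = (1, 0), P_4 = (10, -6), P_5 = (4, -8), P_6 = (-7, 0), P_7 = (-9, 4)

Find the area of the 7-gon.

122.5

Apply the shoelace formula: 2A = Σ (x_i·y_{i+1} − x_{i+1}·y_i), indices taken mod 7.
P_1→P_2: (-2)(3) − (5)(7) = -41
P_2→P_3: (5)(0) − (1)(3) = -3
P_3→P_4: (1)(-6) − (10)(0) = -6
P_4→P_5: (10)(-8) − (4)(-6) = -56
P_5→P_6: (4)(0) − (-7)(-8) = -56
P_6→P_7: (-7)(4) − (-9)(0) = -28
P_7→P_1: (-9)(7) − (-2)(4) = -55
Σ = -245
Area = |Σ|/2 = 122.5.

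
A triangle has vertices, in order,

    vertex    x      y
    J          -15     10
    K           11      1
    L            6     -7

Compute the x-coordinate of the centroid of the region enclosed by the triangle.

Apply the surveyor's formula. First the cross-terms c_i = x_i·y_{i+1} − x_{i+1}·y_i:
  -125, -83, -45  ⇒  2A = -253, A = -126.5.
Then Σ (x_i + x_{i+1})·c_i = -506, so x̄ = -506 / (6·(-126.5)) = 2/3.

2/3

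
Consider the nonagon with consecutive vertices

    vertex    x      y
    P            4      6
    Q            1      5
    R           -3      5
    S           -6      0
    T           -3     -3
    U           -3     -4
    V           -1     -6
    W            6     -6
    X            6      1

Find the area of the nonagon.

Σ = (14) + (20) + (30) + (18) + (3) + (14) + (42) + (42) + (32) = 215
Area = |Σ|/2 = 107.5.

107.5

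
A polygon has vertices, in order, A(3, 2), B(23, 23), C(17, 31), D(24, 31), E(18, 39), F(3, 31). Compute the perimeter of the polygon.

102

|AB| = √((20)² + (21)²) = √841 = 29
|BC| = √((-6)² + (8)²) = √100 = 10
|CD| = √((7)² + (0)²) = √49 = 7
|DE| = √((-6)² + (8)²) = √100 = 10
|EF| = √((-15)² + (-8)²) = √289 = 17
|FA| = √((0)² + (-29)²) = √841 = 29
Perimeter = 29 + 10 + 7 + 10 + 17 + 29 = 102.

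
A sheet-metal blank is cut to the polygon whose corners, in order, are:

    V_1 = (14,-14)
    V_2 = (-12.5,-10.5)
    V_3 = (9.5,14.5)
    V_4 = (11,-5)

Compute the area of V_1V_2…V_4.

347.25

Cross-terms: -322, -81.5, -207, -84  ⇒  Σ = -694.5
Area = |Σ|/2 = 347.25.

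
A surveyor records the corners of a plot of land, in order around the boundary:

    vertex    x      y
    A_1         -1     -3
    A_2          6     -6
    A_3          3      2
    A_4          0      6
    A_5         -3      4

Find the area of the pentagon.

51.5

Apply the shoelace formula: 2A = Σ (x_i·y_{i+1} − x_{i+1}·y_i), indices taken mod 5.
Σ = (24) + (30) + (18) + (18) + (13) = 103
Area = |Σ|/2 = 51.5.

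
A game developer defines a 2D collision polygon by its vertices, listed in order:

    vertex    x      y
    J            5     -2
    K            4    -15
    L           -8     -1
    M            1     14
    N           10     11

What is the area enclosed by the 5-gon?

Apply the surveyor's formula: 2A = Σ (x_i·y_{i+1} − x_{i+1}·y_i), indices taken mod 5.
Σ = (-67) + (-124) + (-111) + (-129) + (-75) = -506
Area = |Σ|/2 = 253.

253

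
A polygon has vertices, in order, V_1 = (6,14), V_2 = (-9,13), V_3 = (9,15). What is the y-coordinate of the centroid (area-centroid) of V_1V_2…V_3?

14

Apply the shoelace (surveyor's) formula. First the cross-terms c_i = x_i·y_{i+1} − x_{i+1}·y_i:
  204, -252, 36  ⇒  2A = -12, A = -6.
Then Σ (y_i + y_{i+1})·c_i = -504, so ȳ = -504 / (6·(-6)) = 14.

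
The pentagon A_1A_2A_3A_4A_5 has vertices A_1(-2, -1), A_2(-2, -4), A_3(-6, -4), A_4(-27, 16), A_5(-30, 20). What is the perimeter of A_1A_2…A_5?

76

|A_1A_2| = √((0)² + (-3)²) = √9 = 3
|A_2A_3| = √((-4)² + (0)²) = √16 = 4
|A_3A_4| = √((-21)² + (20)²) = √841 = 29
|A_4A_5| = √((-3)² + (4)²) = √25 = 5
|A_5A_1| = √((28)² + (-21)²) = √1225 = 35
Perimeter = 3 + 4 + 29 + 5 + 35 = 76.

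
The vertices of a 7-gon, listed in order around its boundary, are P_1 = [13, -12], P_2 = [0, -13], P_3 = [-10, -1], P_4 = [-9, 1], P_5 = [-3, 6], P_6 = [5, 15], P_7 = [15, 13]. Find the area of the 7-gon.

P_1→P_2: (13)(-13) − (0)(-12) = -169
P_2→P_3: (0)(-1) − (-10)(-13) = -130
P_3→P_4: (-10)(1) − (-9)(-1) = -19
P_4→P_5: (-9)(6) − (-3)(1) = -51
P_5→P_6: (-3)(15) − (5)(6) = -75
P_6→P_7: (5)(13) − (15)(15) = -160
P_7→P_1: (15)(-12) − (13)(13) = -349
Σ = -953
Area = |Σ|/2 = 476.5.

476.5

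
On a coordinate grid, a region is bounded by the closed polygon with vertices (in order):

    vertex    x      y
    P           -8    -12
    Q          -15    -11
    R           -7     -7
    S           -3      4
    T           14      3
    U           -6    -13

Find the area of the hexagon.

187

Apply the shoelace formula: 2A = Σ (x_i·y_{i+1} − x_{i+1}·y_i), indices taken mod 6.
Cross-terms: -92, 28, -49, -65, -164, -32  ⇒  Σ = -374
Area = |Σ|/2 = 187.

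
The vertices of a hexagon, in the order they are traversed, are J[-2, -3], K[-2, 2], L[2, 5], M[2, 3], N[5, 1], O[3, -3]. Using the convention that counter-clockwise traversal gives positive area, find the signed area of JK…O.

-37

J→K: (-2)(2) − (-2)(-3) = -10
K→L: (-2)(5) − (2)(2) = -14
L→M: (2)(3) − (2)(5) = -4
M→N: (2)(1) − (5)(3) = -13
N→O: (5)(-3) − (3)(1) = -18
O→J: (3)(-3) − (-2)(-3) = -15
Σ = -74
Signed area = Σ/2 = -37 (negative ⇒ clockwise traversal).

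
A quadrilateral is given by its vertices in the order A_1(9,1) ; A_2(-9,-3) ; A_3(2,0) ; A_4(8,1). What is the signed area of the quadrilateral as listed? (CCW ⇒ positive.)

Σ = (-18) + (6) + (2) + (-1) = -11
Signed area = Σ/2 = -5.5 (negative ⇒ clockwise traversal).

-5.5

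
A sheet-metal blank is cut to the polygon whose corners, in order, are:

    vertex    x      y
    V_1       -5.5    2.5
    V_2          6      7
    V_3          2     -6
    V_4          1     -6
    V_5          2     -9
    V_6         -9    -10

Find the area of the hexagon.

Apply the shoelace (surveyor's) formula: 2A = Σ (x_i·y_{i+1} − x_{i+1}·y_i), indices taken mod 6.
V_1→V_2: (-5.5)(7) − (6)(2.5) = -53.5
V_2→V_3: (6)(-6) − (2)(7) = -50
V_3→V_4: (2)(-6) − (1)(-6) = -6
V_4→V_5: (1)(-9) − (2)(-6) = 3
V_5→V_6: (2)(-10) − (-9)(-9) = -101
V_6→V_1: (-9)(2.5) − (-5.5)(-10) = -77.5
Σ = -285
Area = |Σ|/2 = 142.5.

142.5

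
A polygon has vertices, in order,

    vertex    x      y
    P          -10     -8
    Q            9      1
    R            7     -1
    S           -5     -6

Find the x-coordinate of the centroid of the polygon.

16/9

Apply the surveyor's formula. First the cross-terms c_i = x_i·y_{i+1} − x_{i+1}·y_i:
  62, -16, -47, -20  ⇒  2A = -21, A = -10.5.
Then Σ (x_i + x_{i+1})·c_i = -112, so x̄ = -112 / (6·(-10.5)) = 16/9.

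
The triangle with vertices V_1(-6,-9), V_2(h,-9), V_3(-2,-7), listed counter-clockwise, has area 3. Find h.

Write out the shoelace sum; only the two edges meeting at V_2 involve h:
2·Area = [((-6)·(-9) − h·(-9)) + (h·(-7) − (-2)·(-9))] + -24
       = 2·h + 12 = 6
⇒ h = -3.

-3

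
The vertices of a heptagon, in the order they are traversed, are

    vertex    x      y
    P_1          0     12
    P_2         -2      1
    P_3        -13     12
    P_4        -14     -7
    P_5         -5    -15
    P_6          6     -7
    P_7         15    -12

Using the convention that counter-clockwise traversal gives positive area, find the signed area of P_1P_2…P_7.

Apply the shoelace formula: 2A = Σ (x_i·y_{i+1} − x_{i+1}·y_i), indices taken mod 7.
Σ = (24) + (-11) + (259) + (175) + (125) + (33) + (180) = 785
Signed area = Σ/2 = 392.5 (positive ⇒ counter-clockwise traversal).

392.5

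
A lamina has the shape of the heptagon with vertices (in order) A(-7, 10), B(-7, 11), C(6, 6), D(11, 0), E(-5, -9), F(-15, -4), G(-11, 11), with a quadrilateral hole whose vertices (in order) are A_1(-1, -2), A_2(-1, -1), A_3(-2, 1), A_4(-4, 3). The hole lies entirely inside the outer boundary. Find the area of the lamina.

Outer boundary:
Apply the shoelace formula: 2A = Σ (x_i·y_{i+1} − x_{i+1}·y_i), indices taken mod 7.
Σ = (-7) + (-108) + (-66) + (-99) + (-115) + (-209) + (-33) = -637
Area = |Σ|/2 = 318.5.
Hole:
Cross-terms: -1, -3, -2, 11  ⇒  Σ = 5
Area = |Σ|/2 = 2.5.
Net area = 318.5 − 2.5 = 316.

316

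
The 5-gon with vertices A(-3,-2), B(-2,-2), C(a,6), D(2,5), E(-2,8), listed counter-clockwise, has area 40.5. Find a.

7

Write out the shoelace sum; only the two edges meeting at C involve a:
2·Area = [((-2)·6 − a·(-2)) + (a·5 − 2·6)] + 56
       = 7·a + 32 = 81
⇒ a = 7.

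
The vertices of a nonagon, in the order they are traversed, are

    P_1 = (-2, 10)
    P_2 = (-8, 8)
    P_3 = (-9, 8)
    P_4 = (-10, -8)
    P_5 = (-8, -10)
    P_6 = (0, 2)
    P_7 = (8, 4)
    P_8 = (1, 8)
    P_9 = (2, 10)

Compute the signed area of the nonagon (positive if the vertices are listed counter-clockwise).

Apply the shoelace formula: 2A = Σ (x_i·y_{i+1} − x_{i+1}·y_i), indices taken mod 9.
P_1→P_2: (-2)(8) − (-8)(10) = 64
P_2→P_3: (-8)(8) − (-9)(8) = 8
P_3→P_4: (-9)(-8) − (-10)(8) = 152
P_4→P_5: (-10)(-10) − (-8)(-8) = 36
P_5→P_6: (-8)(2) − (0)(-10) = -16
P_6→P_7: (0)(4) − (8)(2) = -16
P_7→P_8: (8)(8) − (1)(4) = 60
P_8→P_9: (1)(10) − (2)(8) = -6
P_9→P_1: (2)(10) − (-2)(10) = 40
Σ = 322
Signed area = Σ/2 = 161 (positive ⇒ counter-clockwise traversal).

161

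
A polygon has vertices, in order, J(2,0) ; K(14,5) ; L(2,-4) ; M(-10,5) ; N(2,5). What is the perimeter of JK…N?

60

|JK| = √((12)² + (5)²) = √169 = 13
|KL| = √((-12)² + (-9)²) = √225 = 15
|LM| = √((-12)² + (9)²) = √225 = 15
|MN| = √((12)² + (0)²) = √144 = 12
|NJ| = √((0)² + (-5)²) = √25 = 5
Perimeter = 13 + 15 + 15 + 12 + 5 = 60.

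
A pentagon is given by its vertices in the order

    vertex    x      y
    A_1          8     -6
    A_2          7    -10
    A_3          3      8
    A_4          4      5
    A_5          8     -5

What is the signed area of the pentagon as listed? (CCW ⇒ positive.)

Apply the shoelace formula: 2A = Σ (x_i·y_{i+1} − x_{i+1}·y_i), indices taken mod 5.
Σ = (-38) + (86) + (-17) + (-60) + (-8) = -37
Signed area = Σ/2 = -18.5 (negative ⇒ clockwise traversal).

-18.5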